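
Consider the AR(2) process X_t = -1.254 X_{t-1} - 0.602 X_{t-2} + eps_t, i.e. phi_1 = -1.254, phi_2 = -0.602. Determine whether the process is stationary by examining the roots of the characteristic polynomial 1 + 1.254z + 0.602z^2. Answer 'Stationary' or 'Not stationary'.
\text{Stationary}

The AR(p) characteristic polynomial is P(z) = 1 + 1.254z + 0.602z^2.
Stationarity requires all roots to lie outside the unit circle, i.e. |z| > 1 for every root.
Set 1 + (1.254) z + (0.602) z^2 = 0, i.e. a z^2 + b z + c = 0 with a = 0.602, b = 1.254, c = 1.
Discriminant D = b^2 - 4ac = (1.254)^2 - 4*(0.602)*1 = 1.572516 - (2.408) = -0.835484.
D < 0, so the roots are the complex-conjugate pair z = (-b +/- i sqrt(-D)) / (2a) = -1.0415 +/- 0.7592i.
For a conjugate pair |z|^2 = z * conj(z) = (product of roots) = c/a = 1/(0.602) = 1.66113, so |z| = sqrt(1.66113) = 1.2888 for both roots.
Moduli of all roots: 1.2888, 1.2888.
All moduli strictly greater than 1? Yes.
Verdict: Stationary.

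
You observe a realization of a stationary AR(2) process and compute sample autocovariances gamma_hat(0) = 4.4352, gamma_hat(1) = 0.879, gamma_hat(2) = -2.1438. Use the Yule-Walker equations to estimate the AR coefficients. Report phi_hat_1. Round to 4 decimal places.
\hat\phi_{1} = 0.3060

The Yule-Walker equations for an AR(p) process read, in matrix form,
  Gamma_p phi = r_p,   with   (Gamma_p)_{ij} = gamma(|i - j|),
                       (r_p)_i = gamma(i),   i,j = 1..p.
Substitute the sample gammas (Toeplitz matrix and right-hand side of size 2):
  Gamma_p = [[4.4352, 0.879], [0.879, 4.4352]]
  r_p     = [0.879, -2.1438]
Written out:
  4.4352 phi_1 + 0.879 phi_2 = 0.879
  0.879 phi_1 + 4.4352 phi_2 = -2.1438
Solve by Cramer's rule:
  det = gamma(0)^2 - gamma(1)^2 = (4.4352)^2 - (0.879)^2 = 19.67099904 - 0.772641 = 18.89835804
  phi_hat_1 = [gamma(1) gamma(0) - gamma(1) gamma(2)] / det = [(0.879)(4.4352) - (0.879)(-2.1438)] / 18.89835804 = 5.782941 / 18.89835804 = 0.306
  phi_hat_2 = [gamma(0) gamma(2) - gamma(1)^2] / det = [(4.4352)(-2.1438) - (0.879)^2] / 18.89835804 = -10.28082276 / 18.89835804 = -0.544
So phi_hat = [0.3060, -0.5440].
Therefore phi_hat_1 = 0.3060.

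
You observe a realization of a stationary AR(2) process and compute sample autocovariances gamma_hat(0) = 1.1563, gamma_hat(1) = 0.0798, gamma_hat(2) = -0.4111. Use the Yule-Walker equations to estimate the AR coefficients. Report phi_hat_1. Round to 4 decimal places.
\hat\phi_{1} = 0.0940

The Yule-Walker equations for an AR(p) process read, in matrix form,
  Gamma_p phi = r_p,   with   (Gamma_p)_{ij} = gamma(|i - j|),
                       (r_p)_i = gamma(i),   i,j = 1..p.
Substitute the sample gammas (Toeplitz matrix and right-hand side of size 2):
  Gamma_p = [[1.1563, 0.0798], [0.0798, 1.1563]]
  r_p     = [0.0798, -0.4111]
Written out:
  1.1563 phi_1 + 0.0798 phi_2 = 0.0798
  0.0798 phi_1 + 1.1563 phi_2 = -0.4111
Solve by Cramer's rule:
  det = gamma(0)^2 - gamma(1)^2 = (1.1563)^2 - (0.0798)^2 = 1.33702969 - 0.00636804 = 1.33066165
  phi_hat_1 = [gamma(1) gamma(0) - gamma(1) gamma(2)] / det = [(0.0798)(1.1563) - (0.0798)(-0.4111)] / 1.33066165 = 0.12507852 / 1.33066165 = 0.094
  phi_hat_2 = [gamma(0) gamma(2) - gamma(1)^2] / det = [(1.1563)(-0.4111) - (0.0798)^2] / 1.33066165 = -0.48172297 / 1.33066165 = -0.362
So phi_hat = [0.0940, -0.3620].
Therefore phi_hat_1 = 0.0940.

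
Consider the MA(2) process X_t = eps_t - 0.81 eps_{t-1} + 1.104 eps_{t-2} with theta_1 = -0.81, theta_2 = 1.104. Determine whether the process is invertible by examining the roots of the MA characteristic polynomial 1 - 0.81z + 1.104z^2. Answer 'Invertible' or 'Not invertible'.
\text{Not invertible}

The MA(q) characteristic polynomial is P(z) = 1 - 0.81z + 1.104z^2.
Invertibility requires all roots to lie outside the unit circle, i.e. |z| > 1 for every root.
Set 1 + (-0.81) z + (1.104) z^2 = 0, i.e. a z^2 + b z + c = 0 with a = 1.104, b = -0.81, c = 1.
Discriminant D = b^2 - 4ac = (-0.81)^2 - 4*(1.104)*1 = 0.6561 - (4.416) = -3.7599.
D < 0, so the roots are the complex-conjugate pair z = (-b +/- i sqrt(-D)) / (2a) = 0.3668 +/- 0.8782i.
For a conjugate pair |z|^2 = z * conj(z) = (product of roots) = c/a = 1/(1.104) = 0.905797, so |z| = sqrt(0.905797) = 0.9517 for both roots.
Moduli of all roots: 0.9517, 0.9517.
All moduli strictly greater than 1? No.
Verdict: Not invertible.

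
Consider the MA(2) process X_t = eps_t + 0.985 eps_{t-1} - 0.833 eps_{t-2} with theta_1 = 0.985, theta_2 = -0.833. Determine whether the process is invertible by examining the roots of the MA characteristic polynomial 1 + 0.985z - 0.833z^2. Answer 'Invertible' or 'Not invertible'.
\text{Not invertible}

The MA(q) characteristic polynomial is P(z) = 1 + 0.985z - 0.833z^2.
Invertibility requires all roots to lie outside the unit circle, i.e. |z| > 1 for every root.
Set 1 + (0.985) z + (-0.833) z^2 = 0, i.e. a z^2 + b z + c = 0 with a = -0.833, b = 0.985, c = 1.
Discriminant D = b^2 - 4ac = (0.985)^2 - 4*(-0.833)*1 = 0.970225 - (-3.332) = 4.302225.
D >= 0, so the roots are real: z = (-b +/- sqrt(D)) / (2a) = (-0.985 +/- 2.074181) / (-1.666).
  z_1 = (-0.985 + 2.074181) / (-1.666) = -0.6538,   |z_1| = 0.6538.
  z_2 = (-0.985 - 2.074181) / (-1.666) = 1.8362,   |z_2| = 1.8362.
Moduli of all roots: 0.6538, 1.8362.
All moduli strictly greater than 1? No.
Verdict: Not invertible.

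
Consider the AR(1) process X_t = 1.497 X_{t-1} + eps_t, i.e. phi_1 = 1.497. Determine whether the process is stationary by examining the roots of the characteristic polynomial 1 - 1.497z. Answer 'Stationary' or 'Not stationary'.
\text{Not stationary}

The AR(p) characteristic polynomial is P(z) = 1 - 1.497z.
Stationarity requires all roots to lie outside the unit circle, i.e. |z| > 1 for every root.
This is linear in z: 1 + (-1.497) z = 0  =>  z = -1/(-1.497) = 0.668003,  |z| = 0.668003.
Moduli of all roots: 0.6680.
All moduli strictly greater than 1? No.
Verdict: Not stationary.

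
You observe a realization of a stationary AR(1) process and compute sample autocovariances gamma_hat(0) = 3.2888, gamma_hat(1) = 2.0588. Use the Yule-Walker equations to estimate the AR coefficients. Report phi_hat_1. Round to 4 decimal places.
\hat\phi_{1} = 0.6260

The Yule-Walker equations for an AR(p) process read, in matrix form,
  Gamma_p phi = r_p,   with   (Gamma_p)_{ij} = gamma(|i - j|),
                       (r_p)_i = gamma(i),   i,j = 1..p.
Substitute the sample gammas (Toeplitz matrix and right-hand side of size 1):
  Gamma_p = [[3.2888]]
  r_p     = [2.0588]
With p = 1 this is the single equation gamma(0) phi_1 = gamma(1):
  phi_hat_1 = gamma(1) / gamma(0) = 2.0588 / 3.2888 = 0.6260.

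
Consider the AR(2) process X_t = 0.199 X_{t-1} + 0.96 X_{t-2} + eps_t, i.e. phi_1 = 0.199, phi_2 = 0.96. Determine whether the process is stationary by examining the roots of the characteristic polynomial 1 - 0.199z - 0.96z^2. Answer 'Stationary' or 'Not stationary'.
\text{Not stationary}

The AR(p) characteristic polynomial is P(z) = 1 - 0.199z - 0.96z^2.
Stationarity requires all roots to lie outside the unit circle, i.e. |z| > 1 for every root.
Set 1 + (-0.199) z + (-0.96) z^2 = 0, i.e. a z^2 + b z + c = 0 with a = -0.96, b = -0.199, c = 1.
Discriminant D = b^2 - 4ac = (-0.199)^2 - 4*(-0.96)*1 = 0.039601 - (-3.84) = 3.879601.
D >= 0, so the roots are real: z = (-b +/- sqrt(D)) / (2a) = (0.199 +/- 1.96967) / (-1.92).
  z_1 = (0.199 + 1.96967) / (-1.92) = -1.1295,   |z_1| = 1.1295.
  z_2 = (0.199 - 1.96967) / (-1.92) = 0.9222,   |z_2| = 0.9222.
Moduli of all roots: 1.1295, 0.9222.
All moduli strictly greater than 1? No.
Verdict: Not stationary.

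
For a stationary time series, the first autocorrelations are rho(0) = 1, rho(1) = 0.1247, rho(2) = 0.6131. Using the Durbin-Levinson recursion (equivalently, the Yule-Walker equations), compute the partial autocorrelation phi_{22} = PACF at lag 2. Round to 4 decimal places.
\phi_{22} = 0.6070

The PACF at lag k is phi_{kk}, the last component of the solution
to the Yule-Walker system G_k phi = r_k where
  (G_k)_{ij} = rho(|i - j|), (r_k)_i = rho(i), i,j = 1..k.
Equivalently, Durbin-Levinson gives phi_{kk} iteratively:
  phi_{11} = rho(1)
  phi_{kk} = [rho(k) - sum_{j=1..k-1} phi_{k-1,j} rho(k-j)]
            / [1 - sum_{j=1..k-1} phi_{k-1,j} rho(j)],
  phi_{k,j} = phi_{k-1,j} - phi_{kk} phi_{k-1,k-j},  j = 1..k-1.
Step k = 1:
  phi_11 = rho(1) = 0.1247.
Step k = 2:
  phi_22 = [rho(2) - phi_11 rho(1)] / [1 - phi_11 rho(1)] = [0.6131 - (0.1247)(0.1247)] / [1 - (0.1247)(0.1247)]
         = 0.59754991 / 0.98444991 = 0.607.
Therefore phi_{22} = 0.6070.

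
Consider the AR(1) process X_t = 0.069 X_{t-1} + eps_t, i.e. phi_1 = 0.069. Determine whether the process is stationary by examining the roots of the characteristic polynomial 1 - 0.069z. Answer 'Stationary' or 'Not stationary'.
\text{Stationary}

The AR(p) characteristic polynomial is P(z) = 1 - 0.069z.
Stationarity requires all roots to lie outside the unit circle, i.e. |z| > 1 for every root.
This is linear in z: 1 + (-0.069) z = 0  =>  z = -1/(-0.069) = 14.492754,  |z| = 14.492754.
Moduli of all roots: 14.4928.
All moduli strictly greater than 1? Yes.
Verdict: Stationary.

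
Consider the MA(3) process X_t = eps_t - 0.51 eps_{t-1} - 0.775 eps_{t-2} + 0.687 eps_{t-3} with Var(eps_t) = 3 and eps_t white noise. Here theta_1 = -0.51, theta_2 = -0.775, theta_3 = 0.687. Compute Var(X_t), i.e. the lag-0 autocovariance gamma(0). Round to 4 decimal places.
\gamma(0) = 6.9981

For an MA(q) process X_t = eps_t + sum_i theta_i eps_{t-i} with
Var(eps_t) = sigma^2, the variance is
  gamma(0) = sigma^2 * (1 + sum_i theta_i^2).
  sum_i theta_i^2 = (-0.51)^2 + (-0.775)^2 + (0.687)^2 = 0.2601 + 0.600625 + 0.471969 = 1.332694.
  gamma(0) = 3 * (1 + 1.332694) = 3 * 2.332694 = 6.998082, which rounds to 6.9981.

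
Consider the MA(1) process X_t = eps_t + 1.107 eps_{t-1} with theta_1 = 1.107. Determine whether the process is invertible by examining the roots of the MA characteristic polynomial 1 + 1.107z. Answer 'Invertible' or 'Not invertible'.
\text{Not invertible}

The MA(q) characteristic polynomial is P(z) = 1 + 1.107z.
Invertibility requires all roots to lie outside the unit circle, i.e. |z| > 1 for every root.
This is linear in z: 1 + (1.107) z = 0  =>  z = -1/(1.107) = -0.903342,  |z| = 0.903342.
Moduli of all roots: 0.9033.
All moduli strictly greater than 1? No.
Verdict: Not invertible.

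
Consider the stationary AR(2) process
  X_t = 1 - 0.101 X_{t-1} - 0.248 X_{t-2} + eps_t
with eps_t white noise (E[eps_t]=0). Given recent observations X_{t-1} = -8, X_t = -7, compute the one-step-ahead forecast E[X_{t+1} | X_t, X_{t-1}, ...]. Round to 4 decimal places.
E[X_{t+1} \mid \mathcal F_t] = 3.6910

For an AR(p) model X_t = c + sum_i phi_i X_{t-i} + eps_t, the
one-step-ahead conditional mean is
  E[X_{t+1} | X_t, ...] = c + sum_i phi_i X_{t+1-i}.
Substitute known values:
  E[X_{t+1} | ...] = 1 + (-0.101) * (-7) + (-0.248) * (-8)
                   = 3.6910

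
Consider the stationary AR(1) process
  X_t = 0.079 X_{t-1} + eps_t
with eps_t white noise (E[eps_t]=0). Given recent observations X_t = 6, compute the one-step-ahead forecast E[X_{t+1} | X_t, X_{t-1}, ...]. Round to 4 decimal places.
E[X_{t+1} \mid \mathcal F_t] = 0.4740

For an AR(p) model X_t = c + sum_i phi_i X_{t-i} + eps_t, the
one-step-ahead conditional mean is
  E[X_{t+1} | X_t, ...] = c + sum_i phi_i X_{t+1-i}.
Substitute known values:
  E[X_{t+1} | ...] = (0.079) * (6)
                   = 0.4740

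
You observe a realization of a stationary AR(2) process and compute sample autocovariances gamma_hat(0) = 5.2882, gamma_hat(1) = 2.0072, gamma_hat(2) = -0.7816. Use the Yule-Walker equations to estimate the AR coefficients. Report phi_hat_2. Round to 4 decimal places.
\hat\phi_{2} = -0.3410

The Yule-Walker equations for an AR(p) process read, in matrix form,
  Gamma_p phi = r_p,   with   (Gamma_p)_{ij} = gamma(|i - j|),
                       (r_p)_i = gamma(i),   i,j = 1..p.
Substitute the sample gammas (Toeplitz matrix and right-hand side of size 2):
  Gamma_p = [[5.2882, 2.0072], [2.0072, 5.2882]]
  r_p     = [2.0072, -0.7816]
Written out:
  5.2882 phi_1 + 2.0072 phi_2 = 2.0072
  2.0072 phi_1 + 5.2882 phi_2 = -0.7816
Solve by Cramer's rule:
  det = gamma(0)^2 - gamma(1)^2 = (5.2882)^2 - (2.0072)^2 = 27.96505924 - 4.02885184 = 23.9362074
  phi_hat_1 = [gamma(1) gamma(0) - gamma(1) gamma(2)] / det = [(2.0072)(5.2882) - (2.0072)(-0.7816)] / 23.9362074 = 12.18330256 / 23.9362074 = 0.509
  phi_hat_2 = [gamma(0) gamma(2) - gamma(1)^2] / det = [(5.2882)(-0.7816) - (2.0072)^2] / 23.9362074 = -8.16210896 / 23.9362074 = -0.341
So phi_hat = [0.5090, -0.3410].
Therefore phi_hat_2 = -0.3410.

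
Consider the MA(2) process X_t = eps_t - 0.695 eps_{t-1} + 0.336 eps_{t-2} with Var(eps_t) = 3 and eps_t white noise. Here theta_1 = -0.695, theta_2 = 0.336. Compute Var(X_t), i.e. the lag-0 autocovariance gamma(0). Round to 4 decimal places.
\gamma(0) = 4.7878

For an MA(q) process X_t = eps_t + sum_i theta_i eps_{t-i} with
Var(eps_t) = sigma^2, the variance is
  gamma(0) = sigma^2 * (1 + sum_i theta_i^2).
  sum_i theta_i^2 = (-0.695)^2 + (0.336)^2 = 0.483025 + 0.112896 = 0.595921.
  gamma(0) = 3 * (1 + 0.595921) = 3 * 1.595921 = 4.787763, which rounds to 4.7878.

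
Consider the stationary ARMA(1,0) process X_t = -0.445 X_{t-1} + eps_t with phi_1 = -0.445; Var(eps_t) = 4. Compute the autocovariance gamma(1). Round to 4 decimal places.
\gamma(1) = -2.2195

Multiply the model equation by X_{t-k} and take expectations. With theta_0 = psi_0 = 1 and psi_j the MA(infinity) weights, this gives
  gamma(k) - sum_i phi_i gamma(k-i) = c_k,
  c_k = sigma^2 * sum_{j=k..q} theta_j psi_{j-k}   (c_k = 0 for k > q),
using gamma(-m) = gamma(m).
Pure AR (q = 0): c_0 = sigma^2 = 4, c_k = 0 for k >= 1.
Equations for k = 0 and k = 1 (AR order 1):
  gamma(0) = phi_1 gamma(1) + c_0
  gamma(1) = phi_1 gamma(0) + c_1
Substituting the second into the first: gamma(0) (1 - phi_1^2) = c_0 + phi_1 c_1, so
  gamma(0) = c_0 / (1 - phi_1^2) = 4 / (1 - (-0.445)^2) = 4 / 0.801975 = 4.987687.
  gamma(1) = phi_1 gamma(0) = (-0.445)(4.987687) = -2.219521.
Therefore gamma(1) = -2.2195 (to 4 decimal places).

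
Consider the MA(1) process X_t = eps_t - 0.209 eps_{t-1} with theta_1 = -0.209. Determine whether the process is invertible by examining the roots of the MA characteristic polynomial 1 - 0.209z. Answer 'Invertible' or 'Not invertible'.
\text{Invertible}

The MA(q) characteristic polynomial is P(z) = 1 - 0.209z.
Invertibility requires all roots to lie outside the unit circle, i.e. |z| > 1 for every root.
This is linear in z: 1 + (-0.209) z = 0  =>  z = -1/(-0.209) = 4.784689,  |z| = 4.784689.
Moduli of all roots: 4.7847.
All moduli strictly greater than 1? Yes.
Verdict: Invertible.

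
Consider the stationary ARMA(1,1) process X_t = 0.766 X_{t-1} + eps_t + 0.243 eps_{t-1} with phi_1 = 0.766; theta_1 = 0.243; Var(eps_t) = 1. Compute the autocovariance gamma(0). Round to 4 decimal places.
\gamma(0) = 3.4636

Multiply the model equation by X_{t-k} and take expectations. With theta_0 = psi_0 = 1 and psi_j the MA(infinity) weights, this gives
  gamma(k) - sum_i phi_i gamma(k-i) = c_k,
  c_k = sigma^2 * sum_{j=k..q} theta_j psi_{j-k}   (c_k = 0 for k > q),
using gamma(-m) = gamma(m).
psi-weights needed (psi_j = theta_j + sum_i phi_i psi_{j-i}):
  psi_1 = theta_1 + phi_1 = 0.243 + (0.766) = 1.009
Right-hand sides:
  c_0 = sigma^2 (1 + theta_1 psi_1) = 1 * (1 + (0.243)(1.009)) = 1 * 1.245187 = 1.245187
  c_1 = sigma^2 theta_1 = 1 * (0.243) = 0.243
  c_2 = 0
Equations for k = 0 and k = 1 (AR order 1):
  gamma(0) = phi_1 gamma(1) + c_0
  gamma(1) = phi_1 gamma(0) + c_1
Substituting the second into the first: gamma(0) (1 - phi_1^2) = c_0 + phi_1 c_1, so
  gamma(0) = (c_0 + phi_1 c_1) / (1 - phi_1^2) = (1.245187 + (0.766)(0.243)) / (1 - (0.766)^2) = 1.431325 / 0.413244 = 3.463632.
Therefore gamma(0) = 3.4636 (to 4 decimal places).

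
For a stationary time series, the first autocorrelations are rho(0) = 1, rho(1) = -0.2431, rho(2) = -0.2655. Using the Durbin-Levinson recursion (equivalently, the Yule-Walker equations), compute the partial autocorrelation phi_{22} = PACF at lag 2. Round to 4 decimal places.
\phi_{22} = -0.3450

The PACF at lag k is phi_{kk}, the last component of the solution
to the Yule-Walker system G_k phi = r_k where
  (G_k)_{ij} = rho(|i - j|), (r_k)_i = rho(i), i,j = 1..k.
Equivalently, Durbin-Levinson gives phi_{kk} iteratively:
  phi_{11} = rho(1)
  phi_{kk} = [rho(k) - sum_{j=1..k-1} phi_{k-1,j} rho(k-j)]
            / [1 - sum_{j=1..k-1} phi_{k-1,j} rho(j)],
  phi_{k,j} = phi_{k-1,j} - phi_{kk} phi_{k-1,k-j},  j = 1..k-1.
Step k = 1:
  phi_11 = rho(1) = -0.2431.
Step k = 2:
  phi_22 = [rho(2) - phi_11 rho(1)] / [1 - phi_11 rho(1)] = [-0.2655 - (-0.2431)(-0.2431)] / [1 - (-0.2431)(-0.2431)]
         = -0.32459761 / 0.94090239 = -0.345.
Therefore phi_{22} = -0.3450.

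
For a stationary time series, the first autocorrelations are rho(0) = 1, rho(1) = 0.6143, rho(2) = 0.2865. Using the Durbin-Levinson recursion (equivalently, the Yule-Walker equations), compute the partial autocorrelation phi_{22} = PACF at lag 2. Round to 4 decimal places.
\phi_{22} = -0.1459

The PACF at lag k is phi_{kk}, the last component of the solution
to the Yule-Walker system G_k phi = r_k where
  (G_k)_{ij} = rho(|i - j|), (r_k)_i = rho(i), i,j = 1..k.
Equivalently, Durbin-Levinson gives phi_{kk} iteratively:
  phi_{11} = rho(1)
  phi_{kk} = [rho(k) - sum_{j=1..k-1} phi_{k-1,j} rho(k-j)]
            / [1 - sum_{j=1..k-1} phi_{k-1,j} rho(j)],
  phi_{k,j} = phi_{k-1,j} - phi_{kk} phi_{k-1,k-j},  j = 1..k-1.
Step k = 1:
  phi_11 = rho(1) = 0.6143.
Step k = 2:
  phi_22 = [rho(2) - phi_11 rho(1)] / [1 - phi_11 rho(1)] = [0.2865 - (0.6143)(0.6143)] / [1 - (0.6143)(0.6143)]
         = -0.09086449 / 0.62263551 = -0.1459.
Therefore phi_{22} = -0.1459.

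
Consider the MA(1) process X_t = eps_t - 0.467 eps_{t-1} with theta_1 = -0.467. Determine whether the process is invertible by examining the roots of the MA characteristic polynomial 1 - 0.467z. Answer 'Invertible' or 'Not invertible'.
\text{Invertible}

The MA(q) characteristic polynomial is P(z) = 1 - 0.467z.
Invertibility requires all roots to lie outside the unit circle, i.e. |z| > 1 for every root.
This is linear in z: 1 + (-0.467) z = 0  =>  z = -1/(-0.467) = 2.141328,  |z| = 2.141328.
Moduli of all roots: 2.1413.
All moduli strictly greater than 1? Yes.
Verdict: Invertible.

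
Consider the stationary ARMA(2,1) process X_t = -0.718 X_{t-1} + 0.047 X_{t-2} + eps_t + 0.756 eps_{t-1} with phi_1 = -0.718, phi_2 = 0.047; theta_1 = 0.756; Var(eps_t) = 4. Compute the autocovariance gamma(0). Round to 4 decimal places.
\gamma(0) = 4.0089

Multiply the model equation by X_{t-k} and take expectations. With theta_0 = psi_0 = 1 and psi_j the MA(infinity) weights, this gives
  gamma(k) - sum_i phi_i gamma(k-i) = c_k,
  c_k = sigma^2 * sum_{j=k..q} theta_j psi_{j-k}   (c_k = 0 for k > q),
using gamma(-m) = gamma(m).
psi-weights needed (psi_j = theta_j + sum_i phi_i psi_{j-i}):
  psi_1 = theta_1 + phi_1 = 0.756 + (-0.718) = 0.038
Right-hand sides:
  c_0 = sigma^2 (1 + theta_1 psi_1) = 4 * (1 + (0.756)(0.038)) = 4 * 1.028728 = 4.114912
  c_1 = sigma^2 theta_1 = 4 * (0.756) = 3.024
  c_2 = 0
Equations for k = 0, 1, 2 (AR order 2, c_2 = 0):
  (E0) gamma(0) = phi_1 gamma(1) + phi_2 gamma(2) + c_0
  (E1) gamma(1) = phi_1 gamma(0) + phi_2 gamma(1) + c_1
  (E2) gamma(2) = phi_1 gamma(1) + phi_2 gamma(0)
From (E1): gamma(1) = A gamma(0) + B with
  A = phi_1 / (1 - phi_2) = -0.718 / 0.953 = -0.75341,   B = c_1 / (1 - phi_2) = 3.024 / 0.953 = 3.173137.
Insert (E2) into (E0): gamma(0) (1 - phi_2^2) = phi_1 (1 + phi_2) gamma(1) + c_0.
  phi_1 (1 + phi_2) = (-0.718)(1.047) = -0.751746,   1 - phi_2^2 = 0.997791.
Replace gamma(1) by A gamma(0) + B and collect gamma(0):
  gamma(0) [0.997791 - (-0.751746)(-0.75341)] = (-0.751746)(3.173137) + 4.114912
  gamma(0) * 0.431418 = 1.729519
  gamma(0) = 1.729519 / 0.431418 = 4.008918.
Therefore gamma(0) = 4.0089 (to 4 decimal places).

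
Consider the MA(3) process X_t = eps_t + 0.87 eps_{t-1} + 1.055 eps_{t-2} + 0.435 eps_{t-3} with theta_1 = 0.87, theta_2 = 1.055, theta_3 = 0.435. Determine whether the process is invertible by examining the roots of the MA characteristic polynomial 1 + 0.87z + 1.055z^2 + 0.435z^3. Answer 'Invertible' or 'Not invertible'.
\text{Invertible}

The MA(q) characteristic polynomial is P(z) = 1 + 0.87z + 1.055z^2 + 0.435z^3.
Invertibility requires all roots to lie outside the unit circle, i.e. |z| > 1 for every root.
Degree 3: look for a simple real root z0 first, then factor out (1 - z/z0) and solve the remaining quadratic.
Testing z0 = -2: P(-2) = 1 + (0.87)(-2) + (1.055)(-2)^2 + (0.435)(-2)^3
  = 1 + (-1.74) + (4.22) + (-3.48) = 0.  So z_0 = -2 is a root, |z_0| = 2.
Divide out the factor (1 + 0.5 z) = (1 - z/z0) (since 1/z0 = -0.5):
  P(z) = (1 + 0.5 z)(1 + (0.37) z + (0.87) z^2)
  [check: z-coef 0.37 - (-0.5) = 0.87; z^2-coef 0.87 - (-0.5)(0.37) = 1.055; z^3-coef -(-0.5)(0.87) = 0.435.]
Remaining roots from the quadratic factor 1 + (0.37) z + (0.87) z^2:
  Set 1 + (0.37) z + (0.87) z^2 = 0, i.e. a z^2 + b z + c = 0 with a = 0.87, b = 0.37, c = 1.
  Discriminant D = b^2 - 4ac = (0.37)^2 - 4*(0.87)*1 = 0.1369 - (3.48) = -3.3431.
  D < 0, so the roots are the complex-conjugate pair z = (-b +/- i sqrt(-D)) / (2a) = -0.2126 +/- 1.0508i.
  For a conjugate pair |z|^2 = z * conj(z) = (product of roots) = c/a = 1/(0.87) = 1.149425, so |z| = sqrt(1.149425) = 1.0721 for both roots.
Moduli of all roots: 2.0000, 1.0721, 1.0721.
All moduli strictly greater than 1? Yes.
Verdict: Invertible.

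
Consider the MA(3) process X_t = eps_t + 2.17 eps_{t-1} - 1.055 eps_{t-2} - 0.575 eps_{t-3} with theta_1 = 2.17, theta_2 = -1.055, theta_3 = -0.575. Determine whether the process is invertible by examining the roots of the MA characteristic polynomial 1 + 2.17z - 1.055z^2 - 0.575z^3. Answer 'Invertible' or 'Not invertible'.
\text{Not invertible}

The MA(q) characteristic polynomial is P(z) = 1 + 2.17z - 1.055z^2 - 0.575z^3.
Invertibility requires all roots to lie outside the unit circle, i.e. |z| > 1 for every root.
Degree 3: look for a simple real root z0 first, then factor out (1 - z/z0) and solve the remaining quadratic.
Testing z0 = -0.4: P(-0.4) = 1 + (2.17)(-0.4) + (-1.055)(-0.4)^2 + (-0.575)(-0.4)^3
  = 1 + (-0.868) + (-0.1688) + (0.0368) = 0.  So z_0 = -0.4 is a root, |z_0| = 0.4.
Divide out the factor (1 + 2.5 z) = (1 - z/z0) (since 1/z0 = -2.5):
  P(z) = (1 + 2.5 z)(1 + (-0.33) z + (-0.23) z^2)
  [check: z-coef -0.33 - (-2.5) = 2.17; z^2-coef -0.23 - (-2.5)(-0.33) = -1.055; z^3-coef -(-2.5)(-0.23) = -0.575.]
Remaining roots from the quadratic factor 1 + (-0.33) z + (-0.23) z^2:
  Set 1 + (-0.33) z + (-0.23) z^2 = 0, i.e. a z^2 + b z + c = 0 with a = -0.23, b = -0.33, c = 1.
  Discriminant D = b^2 - 4ac = (-0.33)^2 - 4*(-0.23)*1 = 0.1089 - (-0.92) = 1.0289.
  D >= 0, so the roots are real: z = (-b +/- sqrt(D)) / (2a) = (0.33 +/- 1.014347) / (-0.46).
    z_1 = (0.33 + 1.014347) / (-0.46) = -2.9225,   |z_1| = 2.9225.
    z_2 = (0.33 - 1.014347) / (-0.46) = 1.4877,   |z_2| = 1.4877.
Moduli of all roots: 0.4000, 2.9225, 1.4877.
All moduli strictly greater than 1? No.
Verdict: Not invertible.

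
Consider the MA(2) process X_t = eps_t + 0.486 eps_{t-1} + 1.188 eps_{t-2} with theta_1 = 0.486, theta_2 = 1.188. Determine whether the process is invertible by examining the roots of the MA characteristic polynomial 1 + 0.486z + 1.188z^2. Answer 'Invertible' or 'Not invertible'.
\text{Not invertible}

The MA(q) characteristic polynomial is P(z) = 1 + 0.486z + 1.188z^2.
Invertibility requires all roots to lie outside the unit circle, i.e. |z| > 1 for every root.
Set 1 + (0.486) z + (1.188) z^2 = 0, i.e. a z^2 + b z + c = 0 with a = 1.188, b = 0.486, c = 1.
Discriminant D = b^2 - 4ac = (0.486)^2 - 4*(1.188)*1 = 0.236196 - (4.752) = -4.515804.
D < 0, so the roots are the complex-conjugate pair z = (-b +/- i sqrt(-D)) / (2a) = -0.2045 +/- 0.8944i.
For a conjugate pair |z|^2 = z * conj(z) = (product of roots) = c/a = 1/(1.188) = 0.841751, so |z| = sqrt(0.841751) = 0.9175 for both roots.
Moduli of all roots: 0.9175, 0.9175.
All moduli strictly greater than 1? No.
Verdict: Not invertible.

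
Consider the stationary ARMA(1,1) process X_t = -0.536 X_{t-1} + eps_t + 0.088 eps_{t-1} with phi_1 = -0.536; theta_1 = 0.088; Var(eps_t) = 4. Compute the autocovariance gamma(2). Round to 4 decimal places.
\gamma(2) = 1.2841

Multiply the model equation by X_{t-k} and take expectations. With theta_0 = psi_0 = 1 and psi_j the MA(infinity) weights, this gives
  gamma(k) - sum_i phi_i gamma(k-i) = c_k,
  c_k = sigma^2 * sum_{j=k..q} theta_j psi_{j-k}   (c_k = 0 for k > q),
using gamma(-m) = gamma(m).
psi-weights needed (psi_j = theta_j + sum_i phi_i psi_{j-i}):
  psi_1 = theta_1 + phi_1 = 0.088 + (-0.536) = -0.448
Right-hand sides:
  c_0 = sigma^2 (1 + theta_1 psi_1) = 4 * (1 + (0.088)(-0.448)) = 4 * 0.960576 = 3.842304
  c_1 = sigma^2 theta_1 = 4 * (0.088) = 0.352
  c_2 = 0
Equations for k = 0 and k = 1 (AR order 1):
  gamma(0) = phi_1 gamma(1) + c_0
  gamma(1) = phi_1 gamma(0) + c_1
Substituting the second into the first: gamma(0) (1 - phi_1^2) = c_0 + phi_1 c_1, so
  gamma(0) = (c_0 + phi_1 c_1) / (1 - phi_1^2) = (3.842304 + (-0.536)(0.352)) / (1 - (-0.536)^2) = 3.653632 / 0.712704 = 5.126437.
  gamma(1) = phi_1 gamma(0) + c_1 = (-0.536)(5.126437) + (0.352) = -2.39577.
For k = 2 (> q): gamma(2) = phi_1 gamma(1) = (-0.536)(-2.39577) = 1.284133.
Therefore gamma(2) = 1.2841 (to 4 decimal places).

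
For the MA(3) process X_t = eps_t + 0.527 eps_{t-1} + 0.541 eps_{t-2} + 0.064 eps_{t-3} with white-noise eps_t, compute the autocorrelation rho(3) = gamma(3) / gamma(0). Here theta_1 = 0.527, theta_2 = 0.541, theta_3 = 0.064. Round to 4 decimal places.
\rho(3) = 0.0406

For an MA(q) process with theta_0 = 1, the autocovariance is
  gamma(k) = sigma^2 * sum_{i=0..q-k} theta_i * theta_{i+k},
and rho(k) = gamma(k) / gamma(0). Sigma^2 cancels.
  numerator   = (1)*(0.064) = 0.064.
  denominator = (1)^2 + (0.527)^2 + (0.541)^2 + (0.064)^2 = 1.574506.
  rho(3) = 0.064 / 1.574506 = 0.0406.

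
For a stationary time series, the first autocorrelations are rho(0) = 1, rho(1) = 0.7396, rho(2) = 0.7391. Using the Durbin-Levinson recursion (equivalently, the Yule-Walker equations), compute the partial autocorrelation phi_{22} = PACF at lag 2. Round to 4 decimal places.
\phi_{22} = 0.4241

The PACF at lag k is phi_{kk}, the last component of the solution
to the Yule-Walker system G_k phi = r_k where
  (G_k)_{ij} = rho(|i - j|), (r_k)_i = rho(i), i,j = 1..k.
Equivalently, Durbin-Levinson gives phi_{kk} iteratively:
  phi_{11} = rho(1)
  phi_{kk} = [rho(k) - sum_{j=1..k-1} phi_{k-1,j} rho(k-j)]
            / [1 - sum_{j=1..k-1} phi_{k-1,j} rho(j)],
  phi_{k,j} = phi_{k-1,j} - phi_{kk} phi_{k-1,k-j},  j = 1..k-1.
Step k = 1:
  phi_11 = rho(1) = 0.7396.
Step k = 2:
  phi_22 = [rho(2) - phi_11 rho(1)] / [1 - phi_11 rho(1)] = [0.7391 - (0.7396)(0.7396)] / [1 - (0.7396)(0.7396)]
         = 0.19209184 / 0.45299184 = 0.4241.
Therefore phi_{22} = 0.4241.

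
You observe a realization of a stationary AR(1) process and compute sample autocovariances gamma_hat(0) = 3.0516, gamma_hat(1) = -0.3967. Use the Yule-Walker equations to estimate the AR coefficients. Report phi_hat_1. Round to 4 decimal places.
\hat\phi_{1} = -0.1300

The Yule-Walker equations for an AR(p) process read, in matrix form,
  Gamma_p phi = r_p,   with   (Gamma_p)_{ij} = gamma(|i - j|),
                       (r_p)_i = gamma(i),   i,j = 1..p.
Substitute the sample gammas (Toeplitz matrix and right-hand side of size 1):
  Gamma_p = [[3.0516]]
  r_p     = [-0.3967]
With p = 1 this is the single equation gamma(0) phi_1 = gamma(1):
  phi_hat_1 = gamma(1) / gamma(0) = -0.3967 / 3.0516 = -0.1300.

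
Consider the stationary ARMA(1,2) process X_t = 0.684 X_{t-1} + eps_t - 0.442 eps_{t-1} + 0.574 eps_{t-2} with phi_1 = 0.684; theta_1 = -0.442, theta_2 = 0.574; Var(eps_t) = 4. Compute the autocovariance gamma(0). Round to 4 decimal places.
\gamma(0) = 8.3452

Multiply the model equation by X_{t-k} and take expectations. With theta_0 = psi_0 = 1 and psi_j the MA(infinity) weights, this gives
  gamma(k) - sum_i phi_i gamma(k-i) = c_k,
  c_k = sigma^2 * sum_{j=k..q} theta_j psi_{j-k}   (c_k = 0 for k > q),
using gamma(-m) = gamma(m).
psi-weights needed (psi_j = theta_j + sum_i phi_i psi_{j-i}):
  psi_1 = theta_1 + phi_1 = -0.442 + (0.684) = 0.242
  psi_2 = theta_2 + phi_1 psi_1 = 0.574 + (0.684)(0.242) = 0.739528
Right-hand sides:
  c_0 = sigma^2 (1 + theta_1 psi_1 + theta_2 psi_2) = 4 * (1 + (-0.442)(0.242) + (0.574)(0.739528)) = 4 * 1.317525 = 5.2701
  c_1 = sigma^2 (theta_1 + theta_2 psi_1) = 4 * (-0.442 + (0.574)(0.242)) = -1.212368
  c_2 = sigma^2 theta_2 = 4 * (0.574) = 2.296
Equations for k = 0 and k = 1 (AR order 1):
  gamma(0) = phi_1 gamma(1) + c_0
  gamma(1) = phi_1 gamma(0) + c_1
Substituting the second into the first: gamma(0) (1 - phi_1^2) = c_0 + phi_1 c_1, so
  gamma(0) = (c_0 + phi_1 c_1) / (1 - phi_1^2) = (5.2701 + (0.684)(-1.212368)) / (1 - (0.684)^2) = 4.440841 / 0.532144 = 8.345186.
Therefore gamma(0) = 8.3452 (to 4 decimal places).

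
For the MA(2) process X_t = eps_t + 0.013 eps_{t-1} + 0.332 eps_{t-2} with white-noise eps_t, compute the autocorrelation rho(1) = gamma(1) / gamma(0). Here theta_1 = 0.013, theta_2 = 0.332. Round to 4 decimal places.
\rho(1) = 0.0156

For an MA(q) process with theta_0 = 1, the autocovariance is
  gamma(k) = sigma^2 * sum_{i=0..q-k} theta_i * theta_{i+k},
and rho(k) = gamma(k) / gamma(0). Sigma^2 cancels.
  numerator   = (1)*(0.013) + (0.013)*(0.332) = 0.017316.
  denominator = (1)^2 + (0.013)^2 + (0.332)^2 = 1.110393.
  rho(1) = 0.017316 / 1.110393 = 0.0156.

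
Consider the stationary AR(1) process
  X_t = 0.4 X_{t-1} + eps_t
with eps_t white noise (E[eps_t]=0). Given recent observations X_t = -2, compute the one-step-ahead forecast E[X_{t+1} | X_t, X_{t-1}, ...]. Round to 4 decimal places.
E[X_{t+1} \mid \mathcal F_t] = -0.8000

For an AR(p) model X_t = c + sum_i phi_i X_{t-i} + eps_t, the
one-step-ahead conditional mean is
  E[X_{t+1} | X_t, ...] = c + sum_i phi_i X_{t+1-i}.
Substitute known values:
  E[X_{t+1} | ...] = (0.4) * (-2)
                   = -0.8000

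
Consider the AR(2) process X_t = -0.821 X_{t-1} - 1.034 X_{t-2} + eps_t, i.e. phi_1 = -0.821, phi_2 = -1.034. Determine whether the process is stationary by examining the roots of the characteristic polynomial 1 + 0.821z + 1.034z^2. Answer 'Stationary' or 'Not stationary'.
\text{Not stationary}

The AR(p) characteristic polynomial is P(z) = 1 + 0.821z + 1.034z^2.
Stationarity requires all roots to lie outside the unit circle, i.e. |z| > 1 for every root.
Set 1 + (0.821) z + (1.034) z^2 = 0, i.e. a z^2 + b z + c = 0 with a = 1.034, b = 0.821, c = 1.
Discriminant D = b^2 - 4ac = (0.821)^2 - 4*(1.034)*1 = 0.674041 - (4.136) = -3.461959.
D < 0, so the roots are the complex-conjugate pair z = (-b +/- i sqrt(-D)) / (2a) = -0.397 +/- 0.8997i.
For a conjugate pair |z|^2 = z * conj(z) = (product of roots) = c/a = 1/(1.034) = 0.967118, so |z| = sqrt(0.967118) = 0.9834 for both roots.
Moduli of all roots: 0.9834, 0.9834.
All moduli strictly greater than 1? No.
Verdict: Not stationary.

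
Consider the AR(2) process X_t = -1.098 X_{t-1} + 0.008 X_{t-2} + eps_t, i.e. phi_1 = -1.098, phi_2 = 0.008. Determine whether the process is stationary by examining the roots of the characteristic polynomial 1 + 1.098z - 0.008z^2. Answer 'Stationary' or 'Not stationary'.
\text{Not stationary}

The AR(p) characteristic polynomial is P(z) = 1 + 1.098z - 0.008z^2.
Stationarity requires all roots to lie outside the unit circle, i.e. |z| > 1 for every root.
Set 1 + (1.098) z + (-0.008) z^2 = 0, i.e. a z^2 + b z + c = 0 with a = -0.008, b = 1.098, c = 1.
Discriminant D = b^2 - 4ac = (1.098)^2 - 4*(-0.008)*1 = 1.205604 - (-0.032) = 1.237604.
D >= 0, so the roots are real: z = (-b +/- sqrt(D)) / (2a) = (-1.098 +/- 1.112477) / (-0.016).
  z_1 = (-1.098 + 1.112477) / (-0.016) = -0.9048,   |z_1| = 0.9048.
  z_2 = (-1.098 - 1.112477) / (-0.016) = 138.1548,   |z_2| = 138.1548.
Moduli of all roots: 0.9048, 138.1548.
All moduli strictly greater than 1? No.
Verdict: Not stationary.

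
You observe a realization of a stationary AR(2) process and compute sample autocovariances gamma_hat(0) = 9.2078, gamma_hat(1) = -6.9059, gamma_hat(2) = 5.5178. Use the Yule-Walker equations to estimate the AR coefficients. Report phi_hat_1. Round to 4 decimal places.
\hat\phi_{1} = -0.6870

The Yule-Walker equations for an AR(p) process read, in matrix form,
  Gamma_p phi = r_p,   with   (Gamma_p)_{ij} = gamma(|i - j|),
                       (r_p)_i = gamma(i),   i,j = 1..p.
Substitute the sample gammas (Toeplitz matrix and right-hand side of size 2):
  Gamma_p = [[9.2078, -6.9059], [-6.9059, 9.2078]]
  r_p     = [-6.9059, 5.5178]
Written out:
  9.2078 phi_1 - 6.9059 phi_2 = -6.9059
  -6.9059 phi_1 + 9.2078 phi_2 = 5.5178
Solve by Cramer's rule:
  det = gamma(0)^2 - gamma(1)^2 = (9.2078)^2 - (-6.9059)^2 = 84.78358084 - 47.69145481 = 37.09212603
  phi_hat_1 = [gamma(1) gamma(0) - gamma(1) gamma(2)] / det = [(-6.9059)(9.2078) - (-6.9059)(5.5178)] / 37.09212603 = -25.482771 / 37.09212603 = -0.687
  phi_hat_2 = [gamma(0) gamma(2) - gamma(1)^2] / det = [(9.2078)(5.5178) - (-6.9059)^2] / 37.09212603 = 3.11534403 / 37.09212603 = 0.084
So phi_hat = [-0.6870, 0.0840].
Therefore phi_hat_1 = -0.6870.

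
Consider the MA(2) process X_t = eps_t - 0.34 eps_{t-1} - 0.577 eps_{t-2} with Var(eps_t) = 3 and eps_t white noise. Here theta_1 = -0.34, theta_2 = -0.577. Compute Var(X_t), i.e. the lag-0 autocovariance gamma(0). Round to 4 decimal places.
\gamma(0) = 4.3456

For an MA(q) process X_t = eps_t + sum_i theta_i eps_{t-i} with
Var(eps_t) = sigma^2, the variance is
  gamma(0) = sigma^2 * (1 + sum_i theta_i^2).
  sum_i theta_i^2 = (-0.34)^2 + (-0.577)^2 = 0.1156 + 0.332929 = 0.448529.
  gamma(0) = 3 * (1 + 0.448529) = 3 * 1.448529 = 4.345587, which rounds to 4.3456.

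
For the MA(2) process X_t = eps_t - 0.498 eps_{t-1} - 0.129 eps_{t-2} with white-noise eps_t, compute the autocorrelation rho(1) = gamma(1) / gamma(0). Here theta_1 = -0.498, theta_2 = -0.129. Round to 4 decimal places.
\rho(1) = -0.3430

For an MA(q) process with theta_0 = 1, the autocovariance is
  gamma(k) = sigma^2 * sum_{i=0..q-k} theta_i * theta_{i+k},
and rho(k) = gamma(k) / gamma(0). Sigma^2 cancels.
  numerator   = (1)*(-0.498) + (-0.498)*(-0.129) = -0.433758.
  denominator = (1)^2 + (-0.498)^2 + (-0.129)^2 = 1.264645.
  rho(1) = -0.433758 / 1.264645 = -0.3430.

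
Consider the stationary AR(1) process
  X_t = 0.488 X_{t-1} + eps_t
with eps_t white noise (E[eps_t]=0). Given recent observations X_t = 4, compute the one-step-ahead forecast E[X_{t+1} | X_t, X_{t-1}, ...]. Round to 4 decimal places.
E[X_{t+1} \mid \mathcal F_t] = 1.9520

For an AR(p) model X_t = c + sum_i phi_i X_{t-i} + eps_t, the
one-step-ahead conditional mean is
  E[X_{t+1} | X_t, ...] = c + sum_i phi_i X_{t+1-i}.
Substitute known values:
  E[X_{t+1} | ...] = (0.488) * (4)
                   = 1.9520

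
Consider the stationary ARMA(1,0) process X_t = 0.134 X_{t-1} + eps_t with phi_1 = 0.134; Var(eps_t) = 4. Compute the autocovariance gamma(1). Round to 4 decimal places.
\gamma(1) = 0.5458

Multiply the model equation by X_{t-k} and take expectations. With theta_0 = psi_0 = 1 and psi_j the MA(infinity) weights, this gives
  gamma(k) - sum_i phi_i gamma(k-i) = c_k,
  c_k = sigma^2 * sum_{j=k..q} theta_j psi_{j-k}   (c_k = 0 for k > q),
using gamma(-m) = gamma(m).
Pure AR (q = 0): c_0 = sigma^2 = 4, c_k = 0 for k >= 1.
Equations for k = 0 and k = 1 (AR order 1):
  gamma(0) = phi_1 gamma(1) + c_0
  gamma(1) = phi_1 gamma(0) + c_1
Substituting the second into the first: gamma(0) (1 - phi_1^2) = c_0 + phi_1 c_1, so
  gamma(0) = c_0 / (1 - phi_1^2) = 4 / (1 - (0.134)^2) = 4 / 0.982044 = 4.073137.
  gamma(1) = phi_1 gamma(0) = (0.134)(4.073137) = 0.5458.
Therefore gamma(1) = 0.5458 (to 4 decimal places).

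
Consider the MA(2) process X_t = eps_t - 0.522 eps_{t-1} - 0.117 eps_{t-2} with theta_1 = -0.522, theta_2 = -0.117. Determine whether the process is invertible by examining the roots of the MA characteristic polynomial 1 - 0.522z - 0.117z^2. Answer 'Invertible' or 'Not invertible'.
\text{Invertible}

The MA(q) characteristic polynomial is P(z) = 1 - 0.522z - 0.117z^2.
Invertibility requires all roots to lie outside the unit circle, i.e. |z| > 1 for every root.
Set 1 + (-0.522) z + (-0.117) z^2 = 0, i.e. a z^2 + b z + c = 0 with a = -0.117, b = -0.522, c = 1.
Discriminant D = b^2 - 4ac = (-0.522)^2 - 4*(-0.117)*1 = 0.272484 - (-0.468) = 0.740484.
D >= 0, so the roots are real: z = (-b +/- sqrt(D)) / (2a) = (0.522 +/- 0.860514) / (-0.234).
  z_1 = (0.522 + 0.860514) / (-0.234) = -5.9082,   |z_1| = 5.9082.
  z_2 = (0.522 - 0.860514) / (-0.234) = 1.4466,   |z_2| = 1.4466.
Moduli of all roots: 5.9082, 1.4466.
All moduli strictly greater than 1? Yes.
Verdict: Invertible.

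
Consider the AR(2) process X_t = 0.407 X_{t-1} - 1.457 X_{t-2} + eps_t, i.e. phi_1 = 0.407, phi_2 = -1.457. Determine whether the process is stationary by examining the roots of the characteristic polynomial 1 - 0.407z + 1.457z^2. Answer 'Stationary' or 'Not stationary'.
\text{Not stationary}

The AR(p) characteristic polynomial is P(z) = 1 - 0.407z + 1.457z^2.
Stationarity requires all roots to lie outside the unit circle, i.e. |z| > 1 for every root.
Set 1 + (-0.407) z + (1.457) z^2 = 0, i.e. a z^2 + b z + c = 0 with a = 1.457, b = -0.407, c = 1.
Discriminant D = b^2 - 4ac = (-0.407)^2 - 4*(1.457)*1 = 0.165649 - (5.828) = -5.662351.
D < 0, so the roots are the complex-conjugate pair z = (-b +/- i sqrt(-D)) / (2a) = 0.1397 +/- 0.8166i.
For a conjugate pair |z|^2 = z * conj(z) = (product of roots) = c/a = 1/(1.457) = 0.686342, so |z| = sqrt(0.686342) = 0.8285 for both roots.
Moduli of all roots: 0.8285, 0.8285.
All moduli strictly greater than 1? No.
Verdict: Not stationary.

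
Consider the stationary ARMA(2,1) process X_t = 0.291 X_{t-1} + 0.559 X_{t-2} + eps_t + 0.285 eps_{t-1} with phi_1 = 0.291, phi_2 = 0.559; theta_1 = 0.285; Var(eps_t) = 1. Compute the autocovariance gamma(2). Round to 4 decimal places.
\gamma(2) = 3.0078

Multiply the model equation by X_{t-k} and take expectations. With theta_0 = psi_0 = 1 and psi_j the MA(infinity) weights, this gives
  gamma(k) - sum_i phi_i gamma(k-i) = c_k,
  c_k = sigma^2 * sum_{j=k..q} theta_j psi_{j-k}   (c_k = 0 for k > q),
using gamma(-m) = gamma(m).
psi-weights needed (psi_j = theta_j + sum_i phi_i psi_{j-i}):
  psi_1 = theta_1 + phi_1 = 0.285 + (0.291) = 0.576
Right-hand sides:
  c_0 = sigma^2 (1 + theta_1 psi_1) = 1 * (1 + (0.285)(0.576)) = 1 * 1.16416 = 1.16416
  c_1 = sigma^2 theta_1 = 1 * (0.285) = 0.285
  c_2 = 0
Equations for k = 0, 1, 2 (AR order 2, c_2 = 0):
  (E0) gamma(0) = phi_1 gamma(1) + phi_2 gamma(2) + c_0
  (E1) gamma(1) = phi_1 gamma(0) + phi_2 gamma(1) + c_1
  (E2) gamma(2) = phi_1 gamma(1) + phi_2 gamma(0)
From (E1): gamma(1) = A gamma(0) + B with
  A = phi_1 / (1 - phi_2) = 0.291 / 0.441 = 0.659864,   B = c_1 / (1 - phi_2) = 0.285 / 0.441 = 0.646259.
Insert (E2) into (E0): gamma(0) (1 - phi_2^2) = phi_1 (1 + phi_2) gamma(1) + c_0.
  phi_1 (1 + phi_2) = (0.291)(1.559) = 0.453669,   1 - phi_2^2 = 0.687519.
Replace gamma(1) by A gamma(0) + B and collect gamma(0):
  gamma(0) [0.687519 - (0.453669)(0.659864)] = (0.453669)(0.646259) + 1.16416
  gamma(0) * 0.388159 = 1.457347
  gamma(0) = 1.457347 / 0.388159 = 3.75451.
  gamma(1) = A gamma(0) + B = (0.659864)(3.75451) + (0.646259) = 3.123724.
  gamma(2) = phi_1 gamma(1) + phi_2 gamma(0) = (0.291)(3.123724) + (0.559)(3.75451) = 3.007775.
Therefore gamma(2) = 3.0078 (to 4 decimal places).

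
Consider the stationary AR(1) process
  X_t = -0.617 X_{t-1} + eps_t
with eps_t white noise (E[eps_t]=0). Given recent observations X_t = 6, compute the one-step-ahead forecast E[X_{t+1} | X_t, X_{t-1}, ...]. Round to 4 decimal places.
E[X_{t+1} \mid \mathcal F_t] = -3.7020

For an AR(p) model X_t = c + sum_i phi_i X_{t-i} + eps_t, the
one-step-ahead conditional mean is
  E[X_{t+1} | X_t, ...] = c + sum_i phi_i X_{t+1-i}.
Substitute known values:
  E[X_{t+1} | ...] = (-0.617) * (6)
                   = -3.7020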